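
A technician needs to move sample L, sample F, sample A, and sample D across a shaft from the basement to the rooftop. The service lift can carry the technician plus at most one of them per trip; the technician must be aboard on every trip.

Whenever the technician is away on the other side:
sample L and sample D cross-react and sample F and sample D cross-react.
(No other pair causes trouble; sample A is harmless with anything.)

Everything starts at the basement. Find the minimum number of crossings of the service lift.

9

Counting alone: the technician can take at most 1 across per trip to the rooftop, so moving all 4 needs at least 4 loaded trips out, with a return between consecutive ones — at least 7 crossings.
The safety rule pushes this higher. Following every safe sequence of crossings, the most of the 4 that can be at the rooftop as the service lift arrives there on crossing 7 is 3 — never all 4.
So no plan with fewer than 9 crossings exists, and this one achieves 9:
1. Technician goes to the rooftop with sample D.
2. Technician goes back to the basement alone.
3. Technician goes to the rooftop with sample L.
4. Technician goes back to the basement with sample D.
5. Technician goes to the rooftop with sample F.
6. Technician goes back to the basement alone.
7. Technician goes to the rooftop with sample A.
8. Technician goes back to the basement alone.
9. Technician goes to the rooftop with sample D.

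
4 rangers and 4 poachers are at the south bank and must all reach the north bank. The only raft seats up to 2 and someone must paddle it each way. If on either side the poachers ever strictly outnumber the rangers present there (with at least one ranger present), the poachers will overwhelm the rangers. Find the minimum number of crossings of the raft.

impossible

Following every safe sequence of crossings from the start, the most of the 8 that can be at the north bank as the raft arrives there on crossings 1, 3, 5 is 2, 3, 4 respectively; the best ever achieved is 4 of 8.
From crossing 7 on, no configuration arises that was not already reachable earlier: only 11 distinct safe configurations (who is on which side, and where the raft is) can ever be reached, none of them has everyone across, and every continuation just revisits them. They are: 0 rangers + 0 poachers across (raft back at the start); 0 rangers + 1 poacher across (raft there); 0 rangers + 1 poacher across (raft back at the start); 0 rangers + 2 poachers across (raft there); 0 rangers + 2 poachers across (raft back at the start); 0 rangers + 3 poachers across (raft there); 0 rangers + 3 poachers across (raft back at the start); 0 rangers + 4 poachers across (raft there); 1 ranger + 1 poacher across (raft there); 1 ranger + 1 poacher across (raft back at the start); 2 rangers + 2 poachers across (raft there). So no valid plan exists.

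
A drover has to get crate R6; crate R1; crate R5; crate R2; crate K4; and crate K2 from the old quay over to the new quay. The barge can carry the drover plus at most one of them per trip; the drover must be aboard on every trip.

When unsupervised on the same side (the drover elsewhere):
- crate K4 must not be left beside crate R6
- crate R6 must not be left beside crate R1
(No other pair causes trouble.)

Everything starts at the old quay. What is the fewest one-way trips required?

Counting alone: the drover can take at most 1 across per trip to the new quay, so moving all 6 needs at least 6 loaded trips out, with a return between consecutive ones — at least 11 crossings.
The safety rule pushes this higher. Following every safe sequence of crossings, the most of the 6 that can be at the new quay as the barge arrives there on crossing 11 is 5 — never all 6.
So no plan with fewer than 13 crossings exists, and this one achieves 13:
1. Drover goes to the new quay with crate R6.  [the old quay: crate K2, crate K4, crate R1, crate R2, crate R5 | the new quay: crate R6]
2. Drover goes back to the old quay alone.  [the old quay: crate K2, crate K4, crate R1, crate R2, crate R5 | the new quay: crate R6]
3. Drover goes to the new quay with crate R1.  [the old quay: crate K2, crate K4, crate R2, crate R5 | the new quay: crate R1, crate R6]
4. Drover goes back to the old quay with crate R6.  [the old quay: crate K2, crate K4, crate R2, crate R5, crate R6 | the new quay: crate R1]
5. Drover goes to the new quay with crate K4.  [the old quay: crate K2, crate R2, crate R5, crate R6 | the new quay: crate K4, crate R1]
6. Drover goes back to the old quay alone.  [the old quay: crate K2, crate R2, crate R5, crate R6 | the new quay: crate K4, crate R1]
7. Drover goes to the new quay with crate R5.  [the old quay: crate K2, crate R2, crate R6 | the new quay: crate K4, crate R1, crate R5]
8. Drover goes back to the old quay alone.  [the old quay: crate K2, crate R2, crate R6 | the new quay: crate K4, crate R1, crate R5]
9. Drover goes to the new quay with crate R2.  [the old quay: crate K2, crate R6 | the new quay: crate K4, crate R1, crate R2, crate R5]
10. Drover goes back to the old quay alone.  [the old quay: crate K2, crate R6 | the new quay: crate K4, crate R1, crate R2, crate R5]
11. Drover goes to the new quay with crate K2.  [the old quay: crate R6 | the new quay: crate K2, crate K4, crate R1, crate R2, crate R5]
12. Drover goes back to the old quay alone.  [the old quay: crate R6 | the new quay: crate K2, crate K4, crate R1, crate R2, crate R5]
13. Drover goes to the new quay with crate R6.  [the old quay: — | the new quay: crate K2, crate K4, crate R1, crate R2, crate R5, crate R6]

13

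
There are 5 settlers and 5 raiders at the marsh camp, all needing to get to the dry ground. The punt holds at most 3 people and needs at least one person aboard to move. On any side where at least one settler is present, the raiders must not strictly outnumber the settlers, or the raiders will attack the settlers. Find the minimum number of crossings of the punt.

11

Counting alone: each trip to the dry ground takes at most 3 across and each return brings at least 1 back, so after t trips out (and t−1 returns) at most 3t − (t−1) of the 10 are across; that first reaches 10 at t = 5, so at least 9 crossings are needed.
The safety rule pushes this higher. Following every safe sequence of crossings, the most of the 10 that can be at the dry ground as the punt arrives there on crossing 9 is 9 — never all 10.
So no plan with fewer than 11 crossings exists, and this one achieves 11:
1. 2 raiders → the dry ground.  (the marsh camp: 5S 3R; the dry ground: 0S 2R)
2. 1 raider ← the marsh camp.  (the marsh camp: 5S 4R; the dry ground: 0S 1R)
3. 3 raiders → the dry ground.  (the marsh camp: 5S 1R; the dry ground: 0S 4R)
4. 1 raider ← the marsh camp.  (the marsh camp: 5S 2R; the dry ground: 0S 3R)
5. 3 settlers → the dry ground.  (the marsh camp: 2S 2R; the dry ground: 3S 3R)
6. 1 settler and 1 raider ← the marsh camp.  (the marsh camp: 3S 3R; the dry ground: 2S 2R)
7. 3 settlers → the dry ground.  (the marsh camp: 0S 3R; the dry ground: 5S 2R)
8. 1 raider ← the marsh camp.  (the marsh camp: 0S 4R; the dry ground: 5S 1R)
9. 2 raiders → the dry ground.  (the marsh camp: 0S 2R; the dry ground: 5S 3R)
10. 1 raider ← the marsh camp.  (the marsh camp: 0S 3R; the dry ground: 5S 2R)
11. 3 raiders → the dry ground.  (the marsh camp: 0S 0R; the dry ground: 5S 5R)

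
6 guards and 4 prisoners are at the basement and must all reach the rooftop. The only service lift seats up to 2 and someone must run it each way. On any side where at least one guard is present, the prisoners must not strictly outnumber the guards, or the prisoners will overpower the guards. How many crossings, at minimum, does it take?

17

Counting alone: each trip to the rooftop takes at most 2 across and each return brings at least 1 back, so after t trips out (and t−1 returns) at most 2t − (t−1) of the 10 are across; that first reaches 10 at t = 9, so at least 17 crossings are needed.
The plan below uses exactly 17 crossings, so it is optimal:
1. 2 prisoners → the rooftop.  (the basement: 6G 2P; the rooftop: 0G 2P)
2. 1 prisoner ← the basement.  (the basement: 6G 3P; the rooftop: 0G 1P)
3. 2 prisoners → the rooftop.  (the basement: 6G 1P; the rooftop: 0G 3P)
4. 1 prisoner ← the basement.  (the basement: 6G 2P; the rooftop: 0G 2P)
5. 2 guards → the rooftop.  (the basement: 4G 2P; the rooftop: 2G 2P)
6. 1 prisoner ← the basement.  (the basement: 4G 3P; the rooftop: 2G 1P)
7. 1 guard and 1 prisoner → the rooftop.  (the basement: 3G 2P; the rooftop: 3G 2P)
8. 1 prisoner ← the basement.  (the basement: 3G 3P; the rooftop: 3G 1P)
9. 2 prisoners → the rooftop.  (the basement: 3G 1P; the rooftop: 3G 3P)
10. 1 prisoner ← the basement.  (the basement: 3G 2P; the rooftop: 3G 2P)
11. 1 guard and 1 prisoner → the rooftop.  (the basement: 2G 1P; the rooftop: 4G 3P)
12. 1 prisoner ← the basement.  (the basement: 2G 2P; the rooftop: 4G 2P)
13. 2 prisoners → the rooftop.  (the basement: 2G 0P; the rooftop: 4G 4P)
14. 1 prisoner ← the basement.  (the basement: 2G 1P; the rooftop: 4G 3P)
15. 1 guard and 1 prisoner → the rooftop.  (the basement: 1G 0P; the rooftop: 5G 4P)
16. 1 prisoner ← the basement.  (the basement: 1G 1P; the rooftop: 5G 3P)
17. 1 guard and 1 prisoner → the rooftop.  (the basement: 0G 0P; the rooftop: 6G 4P)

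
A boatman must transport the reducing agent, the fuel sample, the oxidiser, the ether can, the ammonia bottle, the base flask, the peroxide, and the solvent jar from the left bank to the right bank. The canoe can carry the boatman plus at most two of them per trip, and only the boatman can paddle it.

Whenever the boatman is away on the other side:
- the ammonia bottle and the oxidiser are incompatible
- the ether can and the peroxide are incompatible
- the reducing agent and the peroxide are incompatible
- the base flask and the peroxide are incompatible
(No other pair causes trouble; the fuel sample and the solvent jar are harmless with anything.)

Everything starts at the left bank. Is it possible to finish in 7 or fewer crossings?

Counting alone: the boatman can take at most 2 across per trip to the right bank, so moving all 8 needs at least 4 loaded trips out, with a return between consecutive ones — at least 7 crossings.
The safety rule pushes this higher. Following every safe sequence of crossings, the most of the 8 that can be at the right bank as the canoe arrives there on crossing 7 is 7 — never all 8.
So the move cannot be finished within 7 crossings. (The shortest complete plan takes 9:)
1. Boatman goes to the right bank with the oxidiser and the peroxide.  [the left bank: the ammonia bottle, the base flask, the ether can, the fuel sample, the reducing agent, the solvent jar | the right bank: the oxidiser, the peroxide]
2. Boatman goes back to the left bank alone.  [the left bank: the ammonia bottle, the base flask, the ether can, the fuel sample, the reducing agent, the solvent jar | the right bank: the oxidiser, the peroxide]
3. Boatman goes to the right bank with the reducing agent.  [the left bank: the ammonia bottle, the base flask, the ether can, the fuel sample, the solvent jar | the right bank: the oxidiser, the peroxide, the reducing agent]
4. Boatman goes back to the left bank with the peroxide.  [the left bank: the ammonia bottle, the base flask, the ether can, the fuel sample, the peroxide, the solvent jar | the right bank: the oxidiser, the reducing agent]
5. Boatman goes to the right bank with the base flask and the ether can.  [the left bank: the ammonia bottle, the fuel sample, the peroxide, the solvent jar | the right bank: the base flask, the ether can, the oxidiser, the reducing agent]
6. Boatman goes back to the left bank alone.  [the left bank: the ammonia bottle, the fuel sample, the peroxide, the solvent jar | the right bank: the base flask, the ether can, the oxidiser, the reducing agent]
7. Boatman goes to the right bank with the fuel sample and the solvent jar.  [the left bank: the ammonia bottle, the peroxide | the right bank: the base flask, the ether can, the fuel sample, the oxidiser, the reducing agent, the solvent jar]
8. Boatman goes back to the left bank alone.  [the left bank: the ammonia bottle, the peroxide | the right bank: the base flask, the ether can, the fuel sample, the oxidiser, the reducing agent, the solvent jar]
9. Boatman goes to the right bank with the ammonia bottle and the peroxide.  [the left bank: — | the right bank: the ammonia bottle, the base flask, the ether can, the fuel sample, the oxidiser, the peroxide, the reducing agent, the solvent jar]

No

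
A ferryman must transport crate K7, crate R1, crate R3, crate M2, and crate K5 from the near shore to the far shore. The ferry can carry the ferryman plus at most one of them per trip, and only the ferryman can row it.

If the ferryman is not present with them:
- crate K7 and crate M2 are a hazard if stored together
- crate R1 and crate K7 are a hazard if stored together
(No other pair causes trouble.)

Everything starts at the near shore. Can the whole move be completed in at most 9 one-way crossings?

Counting alone: the ferryman can take at most 1 across per trip to the far shore, so moving all 5 needs at least 5 loaded trips out, with a return between consecutive ones — at least 9 crossings.
The safety rule pushes this higher. Following every safe sequence of crossings, the most of the 5 that can be at the far shore as the ferry arrives there on crossing 9 is 4 — never all 5.
So the move cannot be finished within 9 crossings. (The shortest complete plan takes 11:)
1. Ferryman goes to the far shore with crate K7.  [the near shore: crate K5, crate M2, crate R1, crate R3 | the far shore: crate K7]
2. Ferryman goes back to the near shore alone.  [the near shore: crate K5, crate M2, crate R1, crate R3 | the far shore: crate K7]
3. Ferryman goes to the far shore with crate R1.  [the near shore: crate K5, crate M2, crate R3 | the far shore: crate K7, crate R1]
4. Ferryman goes back to the near shore with crate K7.  [the near shore: crate K5, crate K7, crate M2, crate R3 | the far shore: crate R1]
5. Ferryman goes to the far shore with crate M2.  [the near shore: crate K5, crate K7, crate R3 | the far shore: crate M2, crate R1]
6. Ferryman goes back to the near shore alone.  [the near shore: crate K5, crate K7, crate R3 | the far shore: crate M2, crate R1]
7. Ferryman goes to the far shore with crate R3.  [the near shore: crate K5, crate K7 | the far shore: crate M2, crate R1, crate R3]
8. Ferryman goes back to the near shore alone.  [the near shore: crate K5, crate K7 | the far shore: crate M2, crate R1, crate R3]
9. Ferryman goes to the far shore with crate K5.  [the near shore: crate K7 | the far shore: crate K5, crate M2, crate R1, crate R3]
10. Ferryman goes back to the near shore alone.  [the near shore: crate K7 | the far shore: crate K5, crate M2, crate R1, crate R3]
11. Ferryman goes to the far shore with crate K7.  [the near shore: — | the far shore: crate K5, crate K7, crate M2, crate R1, crate R3]

No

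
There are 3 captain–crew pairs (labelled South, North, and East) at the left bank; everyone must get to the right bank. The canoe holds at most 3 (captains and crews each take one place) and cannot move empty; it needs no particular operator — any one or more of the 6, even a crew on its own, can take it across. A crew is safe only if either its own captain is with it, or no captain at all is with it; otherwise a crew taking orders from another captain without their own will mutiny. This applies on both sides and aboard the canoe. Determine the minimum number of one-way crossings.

Counting alone: each trip to the right bank takes at most 3 across and each return brings at least 1 back, so after t trips out (and t−1 returns) at most 3t − (t−1) of the 6 are across; that first reaches 6 at t = 3, so at least 5 crossings are needed.
The plan below uses exactly 5 crossings, so it is optimal:
1. captain South and crew South cross → the right bank.
2. captain South crosses ← the left bank.
3. captain East, captain North, and captain South cross → the right bank.
4. crew South crosses ← the left bank.
5. crew East, crew North, and crew South cross → the right bank.

5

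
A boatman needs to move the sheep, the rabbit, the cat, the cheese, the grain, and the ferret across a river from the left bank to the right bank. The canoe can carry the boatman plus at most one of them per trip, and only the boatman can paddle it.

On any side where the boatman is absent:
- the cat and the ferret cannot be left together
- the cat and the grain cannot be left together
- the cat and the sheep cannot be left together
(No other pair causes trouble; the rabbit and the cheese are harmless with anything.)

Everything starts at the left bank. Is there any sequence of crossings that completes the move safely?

No

Following every safe sequence of crossings from the start, the most of the 6 that can be at the right bank as the canoe arrives there on crossings 1, 3, 5, 7 is 1, 2, 3, 4 respectively; the best ever achieved is 4 of 6.
From crossing 9 on, no configuration arises that was not already reachable earlier: only 36 distinct safe configurations (who is on which side, and where the canoe is) can ever be reached, none of them has everyone across, and every continuation just revisits them. So no valid plan exists.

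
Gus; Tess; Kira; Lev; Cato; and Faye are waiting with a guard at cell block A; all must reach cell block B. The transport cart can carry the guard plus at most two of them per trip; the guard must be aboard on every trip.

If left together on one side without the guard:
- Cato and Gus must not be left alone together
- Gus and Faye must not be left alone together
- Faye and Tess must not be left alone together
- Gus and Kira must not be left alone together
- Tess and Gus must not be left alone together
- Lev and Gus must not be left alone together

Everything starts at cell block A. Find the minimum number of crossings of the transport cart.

Counting alone: the guard can take at most 2 across per trip to cell block B, so moving all 6 needs at least 3 loaded trips out, with a return between consecutive ones — at least 5 crossings.
The safety rule pushes this higher. Following every safe sequence of crossings, the most of the 6 that can be at cell block B as the transport cart arrives there on crossings 5, 7 is 4, 5 respectively — never all 6.
So no plan with fewer than 9 crossings exists, and this one achieves 9:
1. Guard goes to cell block B with Gus and Tess.  [cell block A: Cato, Faye, Kira, Lev | cell block B: Gus, Tess]
2. Guard goes back to cell block A with Gus.  [cell block A: Cato, Faye, Gus, Kira, Lev | cell block B: Tess]
3. Guard goes to cell block B with Gus and Kira.  [cell block A: Cato, Faye, Lev | cell block B: Gus, Kira, Tess]
4. Guard goes back to cell block A with Gus.  [cell block A: Cato, Faye, Gus, Lev | cell block B: Kira, Tess]
5. Guard goes to cell block B with Gus and Lev.  [cell block A: Cato, Faye | cell block B: Gus, Kira, Lev, Tess]
6. Guard goes back to cell block A with Gus.  [cell block A: Cato, Faye, Gus | cell block B: Kira, Lev, Tess]
7. Guard goes to cell block B with Cato and Gus.  [cell block A: Faye | cell block B: Cato, Gus, Kira, Lev, Tess]
8. Guard goes back to cell block A with Gus.  [cell block A: Faye, Gus | cell block B: Cato, Kira, Lev, Tess]
9. Guard goes to cell block B with Faye and Gus.  [cell block A: — | cell block B: Cato, Faye, Gus, Kira, Lev, Tess]

9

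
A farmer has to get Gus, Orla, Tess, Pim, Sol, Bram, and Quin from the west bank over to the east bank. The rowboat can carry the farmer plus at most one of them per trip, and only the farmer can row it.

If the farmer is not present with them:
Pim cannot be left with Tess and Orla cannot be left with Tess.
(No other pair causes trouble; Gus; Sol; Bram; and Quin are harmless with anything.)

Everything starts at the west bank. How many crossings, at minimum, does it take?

Counting alone: the farmer can take at most 1 across per trip to the east bank, so moving all 7 needs at least 7 loaded trips out, with a return between consecutive ones — at least 13 crossings.
The safety rule pushes this higher. Following every safe sequence of crossings, the most of the 7 that can be at the east bank as the rowboat arrives there on crossing 13 is 6 — never all 7.
So no plan with fewer than 15 crossings exists, and this one achieves 15:
1. Farmer goes to the east bank with Tess.  [the west bank: Bram, Gus, Orla, Pim, Quin, Sol | the east bank: Tess]
2. Farmer goes back to the west bank alone.  [the west bank: Bram, Gus, Orla, Pim, Quin, Sol | the east bank: Tess]
3. Farmer goes to the east bank with Gus.  [the west bank: Bram, Orla, Pim, Quin, Sol | the east bank: Gus, Tess]
4. Farmer goes back to the west bank alone.  [the west bank: Bram, Orla, Pim, Quin, Sol | the east bank: Gus, Tess]
5. Farmer goes to the east bank with Orla.  [the west bank: Bram, Pim, Quin, Sol | the east bank: Gus, Orla, Tess]
6. Farmer goes back to the west bank with Tess.  [the west bank: Bram, Pim, Quin, Sol, Tess | the east bank: Gus, Orla]
7. Farmer goes to the east bank with Pim.  [the west bank: Bram, Quin, Sol, Tess | the east bank: Gus, Orla, Pim]
8. Farmer goes back to the west bank alone.  [the west bank: Bram, Quin, Sol, Tess | the east bank: Gus, Orla, Pim]
9. Farmer goes to the east bank with Sol.  [the west bank: Bram, Quin, Tess | the east bank: Gus, Orla, Pim, Sol]
10. Farmer goes back to the west bank alone.  [the west bank: Bram, Quin, Tess | the east bank: Gus, Orla, Pim, Sol]
11. Farmer goes to the east bank with Bram.  [the west bank: Quin, Tess | the east bank: Bram, Gus, Orla, Pim, Sol]
12. Farmer goes back to the west bank alone.  [the west bank: Quin, Tess | the east bank: Bram, Gus, Orla, Pim, Sol]
13. Farmer goes to the east bank with Quin.  [the west bank: Tess | the east bank: Bram, Gus, Orla, Pim, Quin, Sol]
14. Farmer goes back to the west bank alone.  [the west bank: Tess | the east bank: Bram, Gus, Orla, Pim, Quin, Sol]
15. Farmer goes to the east bank with Tess.  [the west bank: — | the east bank: Bram, Gus, Orla, Pim, Quin, Sol, Tess]

15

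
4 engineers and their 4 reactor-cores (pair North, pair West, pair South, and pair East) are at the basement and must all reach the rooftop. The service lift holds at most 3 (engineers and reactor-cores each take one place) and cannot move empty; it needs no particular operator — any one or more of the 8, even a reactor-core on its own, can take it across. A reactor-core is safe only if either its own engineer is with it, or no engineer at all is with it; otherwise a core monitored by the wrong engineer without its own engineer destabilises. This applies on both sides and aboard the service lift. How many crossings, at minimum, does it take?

9

Counting alone: each trip to the rooftop takes at most 3 across and each return brings at least 1 back, so after t trips out (and t−1 returns) at most 3t − (t−1) of the 8 are across; that first reaches 8 at t = 4, so at least 7 crossings are needed.
The safety rule pushes this higher. Following every safe sequence of crossings, the most of the 8 that can be at the rooftop as the service lift arrives there on crossing 7 is 7 — never all 8.
So no plan with fewer than 9 crossings exists, and this one achieves 9:
1. engineer North and reactor-core North cross → the rooftop.
2. engineer North crosses ← the basement.
3. engineer North, engineer West, and reactor-core West cross → the rooftop.
4. engineer North and reactor-core North cross ← the basement.
5. engineer East, engineer North, and engineer South cross → the rooftop.
6. reactor-core West crosses ← the basement.
7. reactor-core North and reactor-core West cross → the rooftop.
8. reactor-core North crosses ← the basement.
9. reactor-core East, reactor-core North, and reactor-core South cross → the rooftop.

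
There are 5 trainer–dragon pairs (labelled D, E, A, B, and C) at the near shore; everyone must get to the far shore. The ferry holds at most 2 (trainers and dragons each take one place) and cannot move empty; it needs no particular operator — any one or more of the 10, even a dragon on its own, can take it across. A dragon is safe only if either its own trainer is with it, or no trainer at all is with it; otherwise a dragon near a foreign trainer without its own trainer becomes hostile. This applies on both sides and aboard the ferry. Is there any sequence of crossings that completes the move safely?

No

Following every safe sequence of crossings from the start, the most of the 10 that can be at the far shore as the ferry arrives there on crossings 1, 3, 5, 7 is 2, 3, 4, 5 respectively; the best ever achieved is 5 of 10.
From crossing 9 on, no configuration arises that was not already reachable earlier: only 82 distinct safe configurations (who is on which side, and where the ferry is) can ever be reached, none of them has everyone across, and every continuation just revisits them. So no valid plan exists.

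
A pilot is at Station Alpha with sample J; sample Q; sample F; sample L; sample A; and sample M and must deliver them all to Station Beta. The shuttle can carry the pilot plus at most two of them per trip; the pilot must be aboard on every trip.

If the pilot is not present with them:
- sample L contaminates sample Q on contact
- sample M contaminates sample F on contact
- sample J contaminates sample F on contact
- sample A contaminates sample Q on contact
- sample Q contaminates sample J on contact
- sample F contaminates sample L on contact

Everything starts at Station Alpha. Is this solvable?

1. Pilot goes to Station Beta with sample F and sample Q.
2. Pilot goes back to Station Alpha alone.
3. Pilot goes to Station Beta with sample J and sample L.
4. Pilot goes back to Station Alpha with sample F and sample Q.
5. Pilot goes to Station Beta with sample A and sample M.
6. Pilot goes back to Station Alpha alone.
7. Pilot goes to Station Beta with sample F and sample Q.

Yes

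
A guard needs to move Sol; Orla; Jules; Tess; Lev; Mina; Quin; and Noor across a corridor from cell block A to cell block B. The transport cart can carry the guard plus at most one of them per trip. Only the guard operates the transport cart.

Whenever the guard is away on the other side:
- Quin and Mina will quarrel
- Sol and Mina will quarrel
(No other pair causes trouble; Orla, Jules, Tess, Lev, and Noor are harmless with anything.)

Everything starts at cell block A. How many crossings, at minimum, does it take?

17

Counting alone: the guard can take at most 1 across per trip to cell block B, so moving all 8 needs at least 8 loaded trips out, with a return between consecutive ones — at least 15 crossings.
The safety rule pushes this higher. Following every safe sequence of crossings, the most of the 8 that can be at cell block B as the transport cart arrives there on crossing 15 is 7 — never all 8.
So no plan with fewer than 17 crossings exists, and this one achieves 17:
1. Guard goes to cell block B with Mina.  [cell block A: Jules, Lev, Noor, Orla, Quin, Sol, Tess | cell block B: Mina]
2. Guard goes back to cell block A alone.  [cell block A: Jules, Lev, Noor, Orla, Quin, Sol, Tess | cell block B: Mina]
3. Guard goes to cell block B with Sol.  [cell block A: Jules, Lev, Noor, Orla, Quin, Tess | cell block B: Mina, Sol]
4. Guard goes back to cell block A with Mina.  [cell block A: Jules, Lev, Mina, Noor, Orla, Quin, Tess | cell block B: Sol]
5. Guard goes to cell block B with Quin.  [cell block A: Jules, Lev, Mina, Noor, Orla, Tess | cell block B: Quin, Sol]
6. Guard goes back to cell block A alone.  [cell block A: Jules, Lev, Mina, Noor, Orla, Tess | cell block B: Quin, Sol]
7. Guard goes to cell block B with Orla.  [cell block A: Jules, Lev, Mina, Noor, Tess | cell block B: Orla, Quin, Sol]
8. Guard goes back to cell block A alone.  [cell block A: Jules, Lev, Mina, Noor, Tess | cell block B: Orla, Quin, Sol]
9. Guard goes to cell block B with Jules.  [cell block A: Lev, Mina, Noor, Tess | cell block B: Jules, Orla, Quin, Sol]
10. Guard goes back to cell block A alone.  [cell block A: Lev, Mina, Noor, Tess | cell block B: Jules, Orla, Quin, Sol]
11. Guard goes to cell block B with Tess.  [cell block A: Lev, Mina, Noor | cell block B: Jules, Orla, Quin, Sol, Tess]
12. Guard goes back to cell block A alone.  [cell block A: Lev, Mina, Noor | cell block B: Jules, Orla, Quin, Sol, Tess]
13. Guard goes to cell block B with Lev.  [cell block A: Mina, Noor | cell block B: Jules, Lev, Orla, Quin, Sol, Tess]
14. Guard goes back to cell block A alone.  [cell block A: Mina, Noor | cell block B: Jules, Lev, Orla, Quin, Sol, Tess]
15. Guard goes to cell block B with Noor.  [cell block A: Mina | cell block B: Jules, Lev, Noor, Orla, Quin, Sol, Tess]
16. Guard goes back to cell block A alone.  [cell block A: Mina | cell block B: Jules, Lev, Noor, Orla, Quin, Sol, Tess]
17. Guard goes to cell block B with Mina.  [cell block A: — | cell block B: Jules, Lev, Mina, Noor, Orla, Quin, Sol, Tess]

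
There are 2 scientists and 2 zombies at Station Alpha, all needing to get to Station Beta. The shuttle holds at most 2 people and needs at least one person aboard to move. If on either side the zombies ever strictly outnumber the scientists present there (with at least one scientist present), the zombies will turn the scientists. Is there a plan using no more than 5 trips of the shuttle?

Yes — this plan uses 5 crossings (≤ 5):
1. 2 zombies → Station Beta.  (Station Alpha: 2S 0Z; Station Beta: 0S 2Z)
2. 1 zombie ← Station Alpha.  (Station Alpha: 2S 1Z; Station Beta: 0S 1Z)
3. 2 scientists → Station Beta.  (Station Alpha: 0S 1Z; Station Beta: 2S 1Z)
4. 1 zombie ← Station Alpha.  (Station Alpha: 0S 2Z; Station Beta: 2S 0Z)
5. 2 zombies → Station Beta.  (Station Alpha: 0S 0Z; Station Beta: 2S 2Z)

Yes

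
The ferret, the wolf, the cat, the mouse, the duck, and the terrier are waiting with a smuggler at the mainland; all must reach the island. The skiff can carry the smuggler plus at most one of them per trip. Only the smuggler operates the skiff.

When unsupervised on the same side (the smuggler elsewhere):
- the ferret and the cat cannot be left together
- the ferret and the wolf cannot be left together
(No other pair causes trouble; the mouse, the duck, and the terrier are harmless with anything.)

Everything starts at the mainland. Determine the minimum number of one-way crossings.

Counting alone: the smuggler can take at most 1 across per trip to the island, so moving all 6 needs at least 6 loaded trips out, with a return between consecutive ones — at least 11 crossings.
The safety rule pushes this higher. Following every safe sequence of crossings, the most of the 6 that can be at the island as the skiff arrives there on crossing 11 is 5 — never all 6.
So no plan with fewer than 13 crossings exists, and this one achieves 13:
1. Smuggler goes to the island with the ferret.  [the mainland: the cat, the duck, the mouse, the terrier, the wolf | the island: the ferret]
2. Smuggler goes back to the mainland alone.  [the mainland: the cat, the duck, the mouse, the terrier, the wolf | the island: the ferret]
3. Smuggler goes to the island with the wolf.  [the mainland: the cat, the duck, the mouse, the terrier | the island: the ferret, the wolf]
4. Smuggler goes back to the mainland with the ferret.  [the mainland: the cat, the duck, the ferret, the mouse, the terrier | the island: the wolf]
5. Smuggler goes to the island with the cat.  [the mainland: the duck, the ferret, the mouse, the terrier | the island: the cat, the wolf]
6. Smuggler goes back to the mainland alone.  [the mainland: the duck, the ferret, the mouse, the terrier | the island: the cat, the wolf]
7. Smuggler goes to the island with the mouse.  [the mainland: the duck, the ferret, the terrier | the island: the cat, the mouse, the wolf]
8. Smuggler goes back to the mainland alone.  [the mainland: the duck, the ferret, the terrier | the island: the cat, the mouse, the wolf]
9. Smuggler goes to the island with the duck.  [the mainland: the ferret, the terrier | the island: the cat, the duck, the mouse, the wolf]
10. Smuggler goes back to the mainland alone.  [the mainland: the ferret, the terrier | the island: the cat, the duck, the mouse, the wolf]
11. Smuggler goes to the island with the terrier.  [the mainland: the ferret | the island: the cat, the duck, the mouse, the terrier, the wolf]
12. Smuggler goes back to the mainland alone.  [the mainland: the ferret | the island: the cat, the duck, the mouse, the terrier, the wolf]
13. Smuggler goes to the island with the ferret.  [the mainland: — | the island: the cat, the duck, the ferret, the mouse, the terrier, the wolf]

13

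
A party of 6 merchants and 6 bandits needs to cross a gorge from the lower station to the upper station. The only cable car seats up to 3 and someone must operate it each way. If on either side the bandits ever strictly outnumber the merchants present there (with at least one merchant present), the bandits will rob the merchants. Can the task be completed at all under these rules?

Following every safe sequence of crossings from the start, the most of the 12 that can be at the upper station as the cable car arrives there on crossings 1, 3, 5 is 3, 5, 6 respectively; the best ever achieved is 6 of 12.
From crossing 7 on, no configuration arises that was not already reachable earlier: only 17 distinct safe configurations (who is on which side, and where the cable car is) can ever be reached, none of them has everyone across, and every continuation just revisits them. They are: 0 merchants + 0 bandits across (cable car back at the start); 0 merchants + 1 bandit across (cable car there); 0 merchants + 1 bandit across (cable car back at the start); 0 merchants + 2 bandits across (cable car there); 0 merchants + 2 bandits across (cable car back at the start); 0 merchants + 3 bandits across (cable car there); 0 merchants + 3 bandits across (cable car back at the start); 0 merchants + 4 bandits across (cable car there); 0 merchants + 4 bandits across (cable car back at the start); 0 merchants + 5 bandits across (cable car there); 0 merchants + 5 bandits across (cable car back at the start); 0 merchants + 6 bandits across (cable car there); 1 merchant + 1 bandit across (cable car there); 1 merchant + 1 bandit across (cable car back at the start); 2 merchants + 2 bandits across (cable car there); 2 merchants + 2 bandits across (cable car back at the start); 3 merchants + 3 bandits across (cable car there). So no valid plan exists.

No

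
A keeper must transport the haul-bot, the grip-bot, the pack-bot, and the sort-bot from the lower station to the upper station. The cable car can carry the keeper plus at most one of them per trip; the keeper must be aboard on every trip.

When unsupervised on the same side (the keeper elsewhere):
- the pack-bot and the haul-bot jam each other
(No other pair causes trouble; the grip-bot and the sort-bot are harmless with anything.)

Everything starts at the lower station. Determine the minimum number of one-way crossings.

7

Counting alone: the keeper can take at most 1 across per trip to the upper station, so moving all 4 needs at least 4 loaded trips out, with a return between consecutive ones — at least 7 crossings.
The plan below uses exactly 7 crossings, so it is optimal:
1. Keeper goes to the upper station with the haul-bot.  [the lower station: the grip-bot, the pack-bot, the sort-bot | the upper station: the haul-bot]
2. Keeper goes back to the lower station alone.  [the lower station: the grip-bot, the pack-bot, the sort-bot | the upper station: the haul-bot]
3. Keeper goes to the upper station with the grip-bot.  [the lower station: the pack-bot, the sort-bot | the upper station: the grip-bot, the haul-bot]
4. Keeper goes back to the lower station alone.  [the lower station: the pack-bot, the sort-bot | the upper station: the grip-bot, the haul-bot]
5. Keeper goes to the upper station with the sort-bot.  [the lower station: the pack-bot | the upper station: the grip-bot, the haul-bot, the sort-bot]
6. Keeper goes back to the lower station alone.  [the lower station: the pack-bot | the upper station: the grip-bot, the haul-bot, the sort-bot]
7. Keeper goes to the upper station with the pack-bot.  [the lower station: — | the upper station: the grip-bot, the haul-bot, the pack-bot, the sort-bot]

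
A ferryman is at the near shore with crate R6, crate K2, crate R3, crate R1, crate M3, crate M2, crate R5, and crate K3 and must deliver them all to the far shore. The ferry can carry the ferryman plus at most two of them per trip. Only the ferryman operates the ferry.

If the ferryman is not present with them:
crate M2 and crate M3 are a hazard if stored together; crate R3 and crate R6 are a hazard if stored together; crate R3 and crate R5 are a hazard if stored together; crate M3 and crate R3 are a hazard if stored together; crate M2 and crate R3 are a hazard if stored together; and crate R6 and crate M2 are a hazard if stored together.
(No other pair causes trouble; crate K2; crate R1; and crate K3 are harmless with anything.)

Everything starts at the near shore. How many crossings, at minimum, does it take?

13

Counting alone: the ferryman can take at most 2 across per trip to the far shore, so moving all 8 needs at least 4 loaded trips out, with a return between consecutive ones — at least 7 crossings.
The safety rule pushes this higher. Following every safe sequence of crossings, the most of the 8 that can be at the far shore as the ferry arrives there on crossings 7, 9, 11 is 5, 6, 7 respectively — never all 8.
So no plan with fewer than 13 crossings exists, and this one achieves 13:
1. Ferryman goes to the far shore with crate M2 and crate R3.  [the near shore: crate K2, crate K3, crate M3, crate R1, crate R5, crate R6 | the far shore: crate M2, crate R3]
2. Ferryman goes back to the near shore with crate R3.  [the near shore: crate K2, crate K3, crate M3, crate R1, crate R3, crate R5, crate R6 | the far shore: crate M2]
3. Ferryman goes to the far shore with crate K2 and crate R3.  [the near shore: crate K3, crate M3, crate R1, crate R5, crate R6 | the far shore: crate K2, crate M2, crate R3]
4. Ferryman goes back to the near shore with crate R3.  [the near shore: crate K3, crate M3, crate R1, crate R3, crate R5, crate R6 | the far shore: crate K2, crate M2]
5. Ferryman goes to the far shore with crate R1 and crate R3.  [the near shore: crate K3, crate M3, crate R5, crate R6 | the far shore: crate K2, crate M2, crate R1, crate R3]
6. Ferryman goes back to the near shore with crate R3.  [the near shore: crate K3, crate M3, crate R3, crate R5, crate R6 | the far shore: crate K2, crate M2, crate R1]
7. Ferryman goes to the far shore with crate R3 and crate R5.  [the near shore: crate K3, crate M3, crate R6 | the far shore: crate K2, crate M2, crate R1, crate R3, crate R5]
8. Ferryman goes back to the near shore with crate R3.  [the near shore: crate K3, crate M3, crate R3, crate R6 | the far shore: crate K2, crate M2, crate R1, crate R5]
9. Ferryman goes to the far shore with crate M3 and crate R6.  [the near shore: crate K3, crate R3 | the far shore: crate K2, crate M2, crate M3, crate R1, crate R5, crate R6]
10. Ferryman goes back to the near shore with crate M2.  [the near shore: crate K3, crate M2, crate R3 | the far shore: crate K2, crate M3, crate R1, crate R5, crate R6]
11. Ferryman goes to the far shore with crate K3 and crate R3.  [the near shore: crate M2 | the far shore: crate K2, crate K3, crate M3, crate R1, crate R3, crate R5, crate R6]
12. Ferryman goes back to the near shore with crate R3.  [the near shore: crate M2, crate R3 | the far shore: crate K2, crate K3, crate M3, crate R1, crate R5, crate R6]
13. Ferryman goes to the far shore with crate M2 and crate R3.  [the near shore: — | the far shore: crate K2, crate K3, crate M2, crate M3, crate R1, crate R3, crate R5, crate R6]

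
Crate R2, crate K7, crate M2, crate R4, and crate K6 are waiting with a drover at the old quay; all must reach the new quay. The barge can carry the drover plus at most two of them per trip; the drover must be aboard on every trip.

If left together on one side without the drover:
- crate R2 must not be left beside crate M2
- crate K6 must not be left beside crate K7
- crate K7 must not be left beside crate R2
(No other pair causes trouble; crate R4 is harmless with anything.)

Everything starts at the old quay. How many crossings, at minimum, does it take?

Counting alone: the drover can take at most 2 across per trip to the new quay, so moving all 5 needs at least 3 loaded trips out, with a return between consecutive ones — at least 5 crossings.
The plan below uses exactly 5 crossings, so it is optimal:
1. Drover goes to the new quay with crate K7 and crate R2.  [the old quay: crate K6, crate M2, crate R4 | the new quay: crate K7, crate R2]
2. Drover goes back to the old quay with crate R2.  [the old quay: crate K6, crate M2, crate R2, crate R4 | the new quay: crate K7]
3. Drover goes to the new quay with crate M2 and crate R4.  [the old quay: crate K6, crate R2 | the new quay: crate K7, crate M2, crate R4]
4. Drover goes back to the old quay alone.  [the old quay: crate K6, crate R2 | the new quay: crate K7, crate M2, crate R4]
5. Drover goes to the new quay with crate K6 and crate R2.  [the old quay: — | the new quay: crate K6, crate K7, crate M2, crate R2, crate R4]

5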